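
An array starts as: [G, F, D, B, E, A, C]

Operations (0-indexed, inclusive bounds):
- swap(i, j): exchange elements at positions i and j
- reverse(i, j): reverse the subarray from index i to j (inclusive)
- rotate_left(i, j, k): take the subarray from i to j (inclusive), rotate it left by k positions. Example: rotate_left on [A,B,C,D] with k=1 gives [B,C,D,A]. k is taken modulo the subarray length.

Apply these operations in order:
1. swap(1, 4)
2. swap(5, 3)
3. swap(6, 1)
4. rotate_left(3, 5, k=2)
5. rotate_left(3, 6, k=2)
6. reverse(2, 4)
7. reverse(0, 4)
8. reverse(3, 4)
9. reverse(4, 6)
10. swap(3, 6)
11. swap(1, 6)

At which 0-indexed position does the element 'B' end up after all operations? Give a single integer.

Answer: 5

Derivation:
After 1 (swap(1, 4)): [G, E, D, B, F, A, C]
After 2 (swap(5, 3)): [G, E, D, A, F, B, C]
After 3 (swap(6, 1)): [G, C, D, A, F, B, E]
After 4 (rotate_left(3, 5, k=2)): [G, C, D, B, A, F, E]
After 5 (rotate_left(3, 6, k=2)): [G, C, D, F, E, B, A]
After 6 (reverse(2, 4)): [G, C, E, F, D, B, A]
After 7 (reverse(0, 4)): [D, F, E, C, G, B, A]
After 8 (reverse(3, 4)): [D, F, E, G, C, B, A]
After 9 (reverse(4, 6)): [D, F, E, G, A, B, C]
After 10 (swap(3, 6)): [D, F, E, C, A, B, G]
After 11 (swap(1, 6)): [D, G, E, C, A, B, F]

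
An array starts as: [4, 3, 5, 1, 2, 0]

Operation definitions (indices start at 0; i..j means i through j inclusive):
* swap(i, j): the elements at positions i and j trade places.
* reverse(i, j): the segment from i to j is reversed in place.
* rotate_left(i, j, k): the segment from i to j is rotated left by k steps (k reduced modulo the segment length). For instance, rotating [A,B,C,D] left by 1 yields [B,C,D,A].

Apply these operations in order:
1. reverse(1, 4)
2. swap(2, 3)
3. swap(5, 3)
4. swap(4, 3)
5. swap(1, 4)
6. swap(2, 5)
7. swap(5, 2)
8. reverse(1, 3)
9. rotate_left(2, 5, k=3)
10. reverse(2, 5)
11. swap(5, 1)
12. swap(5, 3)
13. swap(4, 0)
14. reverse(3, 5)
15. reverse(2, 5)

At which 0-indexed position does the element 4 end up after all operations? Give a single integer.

After 1 (reverse(1, 4)): [4, 2, 1, 5, 3, 0]
After 2 (swap(2, 3)): [4, 2, 5, 1, 3, 0]
After 3 (swap(5, 3)): [4, 2, 5, 0, 3, 1]
After 4 (swap(4, 3)): [4, 2, 5, 3, 0, 1]
After 5 (swap(1, 4)): [4, 0, 5, 3, 2, 1]
After 6 (swap(2, 5)): [4, 0, 1, 3, 2, 5]
After 7 (swap(5, 2)): [4, 0, 5, 3, 2, 1]
After 8 (reverse(1, 3)): [4, 3, 5, 0, 2, 1]
After 9 (rotate_left(2, 5, k=3)): [4, 3, 1, 5, 0, 2]
After 10 (reverse(2, 5)): [4, 3, 2, 0, 5, 1]
After 11 (swap(5, 1)): [4, 1, 2, 0, 5, 3]
After 12 (swap(5, 3)): [4, 1, 2, 3, 5, 0]
After 13 (swap(4, 0)): [5, 1, 2, 3, 4, 0]
After 14 (reverse(3, 5)): [5, 1, 2, 0, 4, 3]
After 15 (reverse(2, 5)): [5, 1, 3, 4, 0, 2]

Answer: 3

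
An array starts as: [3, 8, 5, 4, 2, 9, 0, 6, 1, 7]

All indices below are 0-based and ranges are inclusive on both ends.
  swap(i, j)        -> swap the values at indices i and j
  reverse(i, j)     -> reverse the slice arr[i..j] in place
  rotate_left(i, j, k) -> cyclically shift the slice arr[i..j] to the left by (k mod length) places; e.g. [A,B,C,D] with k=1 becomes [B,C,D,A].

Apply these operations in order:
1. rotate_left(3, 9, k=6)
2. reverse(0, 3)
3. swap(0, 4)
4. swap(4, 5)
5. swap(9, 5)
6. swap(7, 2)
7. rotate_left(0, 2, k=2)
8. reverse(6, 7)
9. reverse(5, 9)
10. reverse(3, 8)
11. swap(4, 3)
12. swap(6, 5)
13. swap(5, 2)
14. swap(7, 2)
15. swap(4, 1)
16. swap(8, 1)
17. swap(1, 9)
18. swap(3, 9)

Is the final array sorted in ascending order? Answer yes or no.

Answer: yes

Derivation:
After 1 (rotate_left(3, 9, k=6)): [3, 8, 5, 7, 4, 2, 9, 0, 6, 1]
After 2 (reverse(0, 3)): [7, 5, 8, 3, 4, 2, 9, 0, 6, 1]
After 3 (swap(0, 4)): [4, 5, 8, 3, 7, 2, 9, 0, 6, 1]
After 4 (swap(4, 5)): [4, 5, 8, 3, 2, 7, 9, 0, 6, 1]
After 5 (swap(9, 5)): [4, 5, 8, 3, 2, 1, 9, 0, 6, 7]
After 6 (swap(7, 2)): [4, 5, 0, 3, 2, 1, 9, 8, 6, 7]
After 7 (rotate_left(0, 2, k=2)): [0, 4, 5, 3, 2, 1, 9, 8, 6, 7]
After 8 (reverse(6, 7)): [0, 4, 5, 3, 2, 1, 8, 9, 6, 7]
After 9 (reverse(5, 9)): [0, 4, 5, 3, 2, 7, 6, 9, 8, 1]
After 10 (reverse(3, 8)): [0, 4, 5, 8, 9, 6, 7, 2, 3, 1]
After 11 (swap(4, 3)): [0, 4, 5, 9, 8, 6, 7, 2, 3, 1]
After 12 (swap(6, 5)): [0, 4, 5, 9, 8, 7, 6, 2, 3, 1]
After 13 (swap(5, 2)): [0, 4, 7, 9, 8, 5, 6, 2, 3, 1]
After 14 (swap(7, 2)): [0, 4, 2, 9, 8, 5, 6, 7, 3, 1]
After 15 (swap(4, 1)): [0, 8, 2, 9, 4, 5, 6, 7, 3, 1]
After 16 (swap(8, 1)): [0, 3, 2, 9, 4, 5, 6, 7, 8, 1]
After 17 (swap(1, 9)): [0, 1, 2, 9, 4, 5, 6, 7, 8, 3]
After 18 (swap(3, 9)): [0, 1, 2, 3, 4, 5, 6, 7, 8, 9]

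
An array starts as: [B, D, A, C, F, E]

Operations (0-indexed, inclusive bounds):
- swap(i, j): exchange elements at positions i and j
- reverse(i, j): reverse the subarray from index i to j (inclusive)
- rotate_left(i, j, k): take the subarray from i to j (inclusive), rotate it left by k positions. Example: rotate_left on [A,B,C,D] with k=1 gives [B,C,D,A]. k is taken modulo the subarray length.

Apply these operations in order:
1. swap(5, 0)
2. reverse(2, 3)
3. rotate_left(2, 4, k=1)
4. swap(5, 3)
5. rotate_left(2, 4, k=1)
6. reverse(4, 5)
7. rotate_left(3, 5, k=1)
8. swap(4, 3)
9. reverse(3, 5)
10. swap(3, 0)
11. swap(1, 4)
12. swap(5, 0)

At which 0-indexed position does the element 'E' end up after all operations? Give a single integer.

Answer: 3

Derivation:
After 1 (swap(5, 0)): [E, D, A, C, F, B]
After 2 (reverse(2, 3)): [E, D, C, A, F, B]
After 3 (rotate_left(2, 4, k=1)): [E, D, A, F, C, B]
After 4 (swap(5, 3)): [E, D, A, B, C, F]
After 5 (rotate_left(2, 4, k=1)): [E, D, B, C, A, F]
After 6 (reverse(4, 5)): [E, D, B, C, F, A]
After 7 (rotate_left(3, 5, k=1)): [E, D, B, F, A, C]
After 8 (swap(4, 3)): [E, D, B, A, F, C]
After 9 (reverse(3, 5)): [E, D, B, C, F, A]
After 10 (swap(3, 0)): [C, D, B, E, F, A]
After 11 (swap(1, 4)): [C, F, B, E, D, A]
After 12 (swap(5, 0)): [A, F, B, E, D, C]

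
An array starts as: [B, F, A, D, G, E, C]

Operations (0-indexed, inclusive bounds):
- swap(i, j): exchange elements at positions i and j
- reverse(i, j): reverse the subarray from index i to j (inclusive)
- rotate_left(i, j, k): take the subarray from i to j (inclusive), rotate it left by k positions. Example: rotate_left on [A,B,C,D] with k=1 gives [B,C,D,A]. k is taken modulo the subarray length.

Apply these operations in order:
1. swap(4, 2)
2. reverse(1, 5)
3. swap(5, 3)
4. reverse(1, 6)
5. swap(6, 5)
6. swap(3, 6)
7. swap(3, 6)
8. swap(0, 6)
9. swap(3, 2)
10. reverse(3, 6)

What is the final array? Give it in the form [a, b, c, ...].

After 1 (swap(4, 2)): [B, F, G, D, A, E, C]
After 2 (reverse(1, 5)): [B, E, A, D, G, F, C]
After 3 (swap(5, 3)): [B, E, A, F, G, D, C]
After 4 (reverse(1, 6)): [B, C, D, G, F, A, E]
After 5 (swap(6, 5)): [B, C, D, G, F, E, A]
After 6 (swap(3, 6)): [B, C, D, A, F, E, G]
After 7 (swap(3, 6)): [B, C, D, G, F, E, A]
After 8 (swap(0, 6)): [A, C, D, G, F, E, B]
After 9 (swap(3, 2)): [A, C, G, D, F, E, B]
After 10 (reverse(3, 6)): [A, C, G, B, E, F, D]

Answer: [A, C, G, B, E, F, D]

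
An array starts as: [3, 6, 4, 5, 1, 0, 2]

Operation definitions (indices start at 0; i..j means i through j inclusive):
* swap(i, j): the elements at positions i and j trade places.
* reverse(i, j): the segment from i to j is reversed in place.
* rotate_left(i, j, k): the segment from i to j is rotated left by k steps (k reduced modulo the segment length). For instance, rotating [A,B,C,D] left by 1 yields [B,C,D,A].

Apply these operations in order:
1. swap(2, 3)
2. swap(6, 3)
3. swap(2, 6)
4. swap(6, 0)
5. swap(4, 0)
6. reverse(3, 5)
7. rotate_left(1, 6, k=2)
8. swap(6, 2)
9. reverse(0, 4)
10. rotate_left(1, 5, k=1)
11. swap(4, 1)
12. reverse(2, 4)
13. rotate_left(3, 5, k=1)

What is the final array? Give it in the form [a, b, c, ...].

Answer: [3, 6, 4, 0, 2, 1, 5]

Derivation:
After 1 (swap(2, 3)): [3, 6, 5, 4, 1, 0, 2]
After 2 (swap(6, 3)): [3, 6, 5, 2, 1, 0, 4]
After 3 (swap(2, 6)): [3, 6, 4, 2, 1, 0, 5]
After 4 (swap(6, 0)): [5, 6, 4, 2, 1, 0, 3]
After 5 (swap(4, 0)): [1, 6, 4, 2, 5, 0, 3]
After 6 (reverse(3, 5)): [1, 6, 4, 0, 5, 2, 3]
After 7 (rotate_left(1, 6, k=2)): [1, 0, 5, 2, 3, 6, 4]
After 8 (swap(6, 2)): [1, 0, 4, 2, 3, 6, 5]
After 9 (reverse(0, 4)): [3, 2, 4, 0, 1, 6, 5]
After 10 (rotate_left(1, 5, k=1)): [3, 4, 0, 1, 6, 2, 5]
After 11 (swap(4, 1)): [3, 6, 0, 1, 4, 2, 5]
After 12 (reverse(2, 4)): [3, 6, 4, 1, 0, 2, 5]
After 13 (rotate_left(3, 5, k=1)): [3, 6, 4, 0, 2, 1, 5]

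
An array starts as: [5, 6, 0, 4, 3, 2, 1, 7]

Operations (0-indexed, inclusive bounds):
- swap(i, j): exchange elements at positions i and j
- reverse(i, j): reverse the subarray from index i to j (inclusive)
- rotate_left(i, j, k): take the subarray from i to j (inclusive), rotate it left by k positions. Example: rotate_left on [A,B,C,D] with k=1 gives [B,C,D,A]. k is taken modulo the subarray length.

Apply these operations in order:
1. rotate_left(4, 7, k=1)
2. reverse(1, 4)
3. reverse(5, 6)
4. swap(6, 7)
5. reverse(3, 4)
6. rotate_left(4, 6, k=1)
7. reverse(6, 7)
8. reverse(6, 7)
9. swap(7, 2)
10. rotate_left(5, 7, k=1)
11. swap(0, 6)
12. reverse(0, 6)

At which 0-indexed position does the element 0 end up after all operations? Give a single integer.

Answer: 1

Derivation:
After 1 (rotate_left(4, 7, k=1)): [5, 6, 0, 4, 2, 1, 7, 3]
After 2 (reverse(1, 4)): [5, 2, 4, 0, 6, 1, 7, 3]
After 3 (reverse(5, 6)): [5, 2, 4, 0, 6, 7, 1, 3]
After 4 (swap(6, 7)): [5, 2, 4, 0, 6, 7, 3, 1]
After 5 (reverse(3, 4)): [5, 2, 4, 6, 0, 7, 3, 1]
After 6 (rotate_left(4, 6, k=1)): [5, 2, 4, 6, 7, 3, 0, 1]
After 7 (reverse(6, 7)): [5, 2, 4, 6, 7, 3, 1, 0]
After 8 (reverse(6, 7)): [5, 2, 4, 6, 7, 3, 0, 1]
After 9 (swap(7, 2)): [5, 2, 1, 6, 7, 3, 0, 4]
After 10 (rotate_left(5, 7, k=1)): [5, 2, 1, 6, 7, 0, 4, 3]
After 11 (swap(0, 6)): [4, 2, 1, 6, 7, 0, 5, 3]
After 12 (reverse(0, 6)): [5, 0, 7, 6, 1, 2, 4, 3]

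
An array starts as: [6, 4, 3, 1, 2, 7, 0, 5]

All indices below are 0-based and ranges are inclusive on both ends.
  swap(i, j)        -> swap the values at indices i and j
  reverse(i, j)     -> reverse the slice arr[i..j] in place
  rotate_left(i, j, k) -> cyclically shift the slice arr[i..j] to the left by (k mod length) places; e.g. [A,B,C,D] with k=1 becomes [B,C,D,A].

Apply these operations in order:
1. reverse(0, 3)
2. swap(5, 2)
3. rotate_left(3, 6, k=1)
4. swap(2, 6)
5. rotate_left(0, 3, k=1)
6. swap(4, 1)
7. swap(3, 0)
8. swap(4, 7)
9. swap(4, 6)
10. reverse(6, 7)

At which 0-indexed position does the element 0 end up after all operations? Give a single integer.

After 1 (reverse(0, 3)): [1, 3, 4, 6, 2, 7, 0, 5]
After 2 (swap(5, 2)): [1, 3, 7, 6, 2, 4, 0, 5]
After 3 (rotate_left(3, 6, k=1)): [1, 3, 7, 2, 4, 0, 6, 5]
After 4 (swap(2, 6)): [1, 3, 6, 2, 4, 0, 7, 5]
After 5 (rotate_left(0, 3, k=1)): [3, 6, 2, 1, 4, 0, 7, 5]
After 6 (swap(4, 1)): [3, 4, 2, 1, 6, 0, 7, 5]
After 7 (swap(3, 0)): [1, 4, 2, 3, 6, 0, 7, 5]
After 8 (swap(4, 7)): [1, 4, 2, 3, 5, 0, 7, 6]
After 9 (swap(4, 6)): [1, 4, 2, 3, 7, 0, 5, 6]
After 10 (reverse(6, 7)): [1, 4, 2, 3, 7, 0, 6, 5]

Answer: 5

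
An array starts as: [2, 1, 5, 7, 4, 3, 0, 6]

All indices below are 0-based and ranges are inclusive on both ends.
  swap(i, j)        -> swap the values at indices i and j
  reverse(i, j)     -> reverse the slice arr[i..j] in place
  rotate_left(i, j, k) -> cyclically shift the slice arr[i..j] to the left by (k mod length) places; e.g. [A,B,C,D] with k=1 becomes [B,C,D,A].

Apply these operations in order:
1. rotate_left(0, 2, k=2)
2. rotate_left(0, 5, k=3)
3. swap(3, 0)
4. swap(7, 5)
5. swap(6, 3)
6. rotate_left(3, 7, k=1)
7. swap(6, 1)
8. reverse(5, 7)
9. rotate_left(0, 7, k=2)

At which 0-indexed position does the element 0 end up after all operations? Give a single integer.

Answer: 3

Derivation:
After 1 (rotate_left(0, 2, k=2)): [5, 2, 1, 7, 4, 3, 0, 6]
After 2 (rotate_left(0, 5, k=3)): [7, 4, 3, 5, 2, 1, 0, 6]
After 3 (swap(3, 0)): [5, 4, 3, 7, 2, 1, 0, 6]
After 4 (swap(7, 5)): [5, 4, 3, 7, 2, 6, 0, 1]
After 5 (swap(6, 3)): [5, 4, 3, 0, 2, 6, 7, 1]
After 6 (rotate_left(3, 7, k=1)): [5, 4, 3, 2, 6, 7, 1, 0]
After 7 (swap(6, 1)): [5, 1, 3, 2, 6, 7, 4, 0]
After 8 (reverse(5, 7)): [5, 1, 3, 2, 6, 0, 4, 7]
After 9 (rotate_left(0, 7, k=2)): [3, 2, 6, 0, 4, 7, 5, 1]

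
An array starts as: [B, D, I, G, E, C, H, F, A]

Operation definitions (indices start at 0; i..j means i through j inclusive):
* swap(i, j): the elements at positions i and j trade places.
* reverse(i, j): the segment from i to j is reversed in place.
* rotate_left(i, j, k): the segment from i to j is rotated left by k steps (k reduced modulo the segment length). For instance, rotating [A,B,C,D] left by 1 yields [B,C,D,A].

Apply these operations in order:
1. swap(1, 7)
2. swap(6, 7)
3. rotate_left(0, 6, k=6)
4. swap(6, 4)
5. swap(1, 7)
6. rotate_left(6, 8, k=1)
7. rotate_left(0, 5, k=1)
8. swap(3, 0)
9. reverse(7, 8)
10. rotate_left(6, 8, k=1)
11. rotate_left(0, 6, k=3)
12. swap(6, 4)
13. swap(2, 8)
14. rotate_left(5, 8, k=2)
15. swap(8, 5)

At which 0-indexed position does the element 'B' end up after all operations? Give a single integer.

Answer: 2

Derivation:
After 1 (swap(1, 7)): [B, F, I, G, E, C, H, D, A]
After 2 (swap(6, 7)): [B, F, I, G, E, C, D, H, A]
After 3 (rotate_left(0, 6, k=6)): [D, B, F, I, G, E, C, H, A]
After 4 (swap(6, 4)): [D, B, F, I, C, E, G, H, A]
After 5 (swap(1, 7)): [D, H, F, I, C, E, G, B, A]
After 6 (rotate_left(6, 8, k=1)): [D, H, F, I, C, E, B, A, G]
After 7 (rotate_left(0, 5, k=1)): [H, F, I, C, E, D, B, A, G]
After 8 (swap(3, 0)): [C, F, I, H, E, D, B, A, G]
After 9 (reverse(7, 8)): [C, F, I, H, E, D, B, G, A]
After 10 (rotate_left(6, 8, k=1)): [C, F, I, H, E, D, G, A, B]
After 11 (rotate_left(0, 6, k=3)): [H, E, D, G, C, F, I, A, B]
After 12 (swap(6, 4)): [H, E, D, G, I, F, C, A, B]
After 13 (swap(2, 8)): [H, E, B, G, I, F, C, A, D]
After 14 (rotate_left(5, 8, k=2)): [H, E, B, G, I, A, D, F, C]
After 15 (swap(8, 5)): [H, E, B, G, I, C, D, F, A]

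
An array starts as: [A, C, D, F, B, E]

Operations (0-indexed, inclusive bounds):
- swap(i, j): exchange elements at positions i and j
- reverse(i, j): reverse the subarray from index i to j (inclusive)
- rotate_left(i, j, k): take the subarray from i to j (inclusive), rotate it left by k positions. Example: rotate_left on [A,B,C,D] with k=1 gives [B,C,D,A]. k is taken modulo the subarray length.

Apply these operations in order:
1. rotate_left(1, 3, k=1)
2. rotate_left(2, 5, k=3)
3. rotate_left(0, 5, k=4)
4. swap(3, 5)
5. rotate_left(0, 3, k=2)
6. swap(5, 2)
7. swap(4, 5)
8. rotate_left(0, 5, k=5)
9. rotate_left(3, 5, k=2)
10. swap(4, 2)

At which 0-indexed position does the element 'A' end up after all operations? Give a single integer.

Answer: 1

Derivation:
After 1 (rotate_left(1, 3, k=1)): [A, D, F, C, B, E]
After 2 (rotate_left(2, 5, k=3)): [A, D, E, F, C, B]
After 3 (rotate_left(0, 5, k=4)): [C, B, A, D, E, F]
After 4 (swap(3, 5)): [C, B, A, F, E, D]
After 5 (rotate_left(0, 3, k=2)): [A, F, C, B, E, D]
After 6 (swap(5, 2)): [A, F, D, B, E, C]
After 7 (swap(4, 5)): [A, F, D, B, C, E]
After 8 (rotate_left(0, 5, k=5)): [E, A, F, D, B, C]
After 9 (rotate_left(3, 5, k=2)): [E, A, F, C, D, B]
After 10 (swap(4, 2)): [E, A, D, C, F, B]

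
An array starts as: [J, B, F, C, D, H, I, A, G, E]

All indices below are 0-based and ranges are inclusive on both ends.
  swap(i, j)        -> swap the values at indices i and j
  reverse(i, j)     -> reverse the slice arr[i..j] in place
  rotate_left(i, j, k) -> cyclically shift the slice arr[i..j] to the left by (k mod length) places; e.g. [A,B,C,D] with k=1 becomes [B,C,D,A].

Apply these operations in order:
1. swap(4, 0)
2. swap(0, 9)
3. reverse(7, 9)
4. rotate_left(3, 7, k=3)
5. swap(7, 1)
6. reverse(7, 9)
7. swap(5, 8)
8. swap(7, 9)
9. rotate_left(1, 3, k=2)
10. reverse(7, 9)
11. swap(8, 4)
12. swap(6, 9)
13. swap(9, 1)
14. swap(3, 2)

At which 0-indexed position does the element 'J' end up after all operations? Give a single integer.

After 1 (swap(4, 0)): [D, B, F, C, J, H, I, A, G, E]
After 2 (swap(0, 9)): [E, B, F, C, J, H, I, A, G, D]
After 3 (reverse(7, 9)): [E, B, F, C, J, H, I, D, G, A]
After 4 (rotate_left(3, 7, k=3)): [E, B, F, I, D, C, J, H, G, A]
After 5 (swap(7, 1)): [E, H, F, I, D, C, J, B, G, A]
After 6 (reverse(7, 9)): [E, H, F, I, D, C, J, A, G, B]
After 7 (swap(5, 8)): [E, H, F, I, D, G, J, A, C, B]
After 8 (swap(7, 9)): [E, H, F, I, D, G, J, B, C, A]
After 9 (rotate_left(1, 3, k=2)): [E, I, H, F, D, G, J, B, C, A]
After 10 (reverse(7, 9)): [E, I, H, F, D, G, J, A, C, B]
After 11 (swap(8, 4)): [E, I, H, F, C, G, J, A, D, B]
After 12 (swap(6, 9)): [E, I, H, F, C, G, B, A, D, J]
After 13 (swap(9, 1)): [E, J, H, F, C, G, B, A, D, I]
After 14 (swap(3, 2)): [E, J, F, H, C, G, B, A, D, I]

Answer: 1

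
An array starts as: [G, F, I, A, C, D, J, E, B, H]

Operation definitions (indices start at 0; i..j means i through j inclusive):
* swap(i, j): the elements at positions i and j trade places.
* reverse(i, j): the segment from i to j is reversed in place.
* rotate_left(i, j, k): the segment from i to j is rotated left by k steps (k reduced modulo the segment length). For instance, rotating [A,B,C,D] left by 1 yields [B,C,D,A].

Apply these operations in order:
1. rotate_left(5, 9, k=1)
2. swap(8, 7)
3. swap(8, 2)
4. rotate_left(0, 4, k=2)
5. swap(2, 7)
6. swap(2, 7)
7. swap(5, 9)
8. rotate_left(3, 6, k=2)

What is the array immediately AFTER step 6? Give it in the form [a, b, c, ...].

After 1 (rotate_left(5, 9, k=1)): [G, F, I, A, C, J, E, B, H, D]
After 2 (swap(8, 7)): [G, F, I, A, C, J, E, H, B, D]
After 3 (swap(8, 2)): [G, F, B, A, C, J, E, H, I, D]
After 4 (rotate_left(0, 4, k=2)): [B, A, C, G, F, J, E, H, I, D]
After 5 (swap(2, 7)): [B, A, H, G, F, J, E, C, I, D]
After 6 (swap(2, 7)): [B, A, C, G, F, J, E, H, I, D]

Answer: [B, A, C, G, F, J, E, H, I, D]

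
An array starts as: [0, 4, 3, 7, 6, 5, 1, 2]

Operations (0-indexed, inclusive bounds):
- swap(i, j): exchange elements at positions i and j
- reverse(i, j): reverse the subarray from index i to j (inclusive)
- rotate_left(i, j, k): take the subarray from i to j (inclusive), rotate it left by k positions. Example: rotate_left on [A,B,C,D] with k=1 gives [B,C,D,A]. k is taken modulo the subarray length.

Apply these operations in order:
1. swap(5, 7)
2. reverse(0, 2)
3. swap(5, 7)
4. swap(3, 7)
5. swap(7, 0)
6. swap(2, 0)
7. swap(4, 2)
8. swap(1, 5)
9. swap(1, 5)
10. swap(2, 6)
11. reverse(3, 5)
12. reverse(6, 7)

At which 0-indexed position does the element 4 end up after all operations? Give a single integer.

Answer: 1

Derivation:
After 1 (swap(5, 7)): [0, 4, 3, 7, 6, 2, 1, 5]
After 2 (reverse(0, 2)): [3, 4, 0, 7, 6, 2, 1, 5]
After 3 (swap(5, 7)): [3, 4, 0, 7, 6, 5, 1, 2]
After 4 (swap(3, 7)): [3, 4, 0, 2, 6, 5, 1, 7]
After 5 (swap(7, 0)): [7, 4, 0, 2, 6, 5, 1, 3]
After 6 (swap(2, 0)): [0, 4, 7, 2, 6, 5, 1, 3]
After 7 (swap(4, 2)): [0, 4, 6, 2, 7, 5, 1, 3]
After 8 (swap(1, 5)): [0, 5, 6, 2, 7, 4, 1, 3]
After 9 (swap(1, 5)): [0, 4, 6, 2, 7, 5, 1, 3]
After 10 (swap(2, 6)): [0, 4, 1, 2, 7, 5, 6, 3]
After 11 (reverse(3, 5)): [0, 4, 1, 5, 7, 2, 6, 3]
After 12 (reverse(6, 7)): [0, 4, 1, 5, 7, 2, 3, 6]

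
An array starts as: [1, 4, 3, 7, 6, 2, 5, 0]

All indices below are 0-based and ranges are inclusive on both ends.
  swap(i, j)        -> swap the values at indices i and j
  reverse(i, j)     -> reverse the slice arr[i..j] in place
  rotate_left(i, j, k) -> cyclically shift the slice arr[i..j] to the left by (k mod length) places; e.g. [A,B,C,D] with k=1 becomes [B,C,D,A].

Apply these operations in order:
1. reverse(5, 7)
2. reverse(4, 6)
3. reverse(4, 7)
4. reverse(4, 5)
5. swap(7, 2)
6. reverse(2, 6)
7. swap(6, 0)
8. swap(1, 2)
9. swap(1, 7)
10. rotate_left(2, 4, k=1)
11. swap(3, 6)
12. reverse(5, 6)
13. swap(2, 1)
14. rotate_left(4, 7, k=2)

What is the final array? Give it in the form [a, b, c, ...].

Answer: [5, 2, 3, 1, 7, 0, 4, 6]

Derivation:
After 1 (reverse(5, 7)): [1, 4, 3, 7, 6, 0, 5, 2]
After 2 (reverse(4, 6)): [1, 4, 3, 7, 5, 0, 6, 2]
After 3 (reverse(4, 7)): [1, 4, 3, 7, 2, 6, 0, 5]
After 4 (reverse(4, 5)): [1, 4, 3, 7, 6, 2, 0, 5]
After 5 (swap(7, 2)): [1, 4, 5, 7, 6, 2, 0, 3]
After 6 (reverse(2, 6)): [1, 4, 0, 2, 6, 7, 5, 3]
After 7 (swap(6, 0)): [5, 4, 0, 2, 6, 7, 1, 3]
After 8 (swap(1, 2)): [5, 0, 4, 2, 6, 7, 1, 3]
After 9 (swap(1, 7)): [5, 3, 4, 2, 6, 7, 1, 0]
After 10 (rotate_left(2, 4, k=1)): [5, 3, 2, 6, 4, 7, 1, 0]
After 11 (swap(3, 6)): [5, 3, 2, 1, 4, 7, 6, 0]
After 12 (reverse(5, 6)): [5, 3, 2, 1, 4, 6, 7, 0]
After 13 (swap(2, 1)): [5, 2, 3, 1, 4, 6, 7, 0]
After 14 (rotate_left(4, 7, k=2)): [5, 2, 3, 1, 7, 0, 4, 6]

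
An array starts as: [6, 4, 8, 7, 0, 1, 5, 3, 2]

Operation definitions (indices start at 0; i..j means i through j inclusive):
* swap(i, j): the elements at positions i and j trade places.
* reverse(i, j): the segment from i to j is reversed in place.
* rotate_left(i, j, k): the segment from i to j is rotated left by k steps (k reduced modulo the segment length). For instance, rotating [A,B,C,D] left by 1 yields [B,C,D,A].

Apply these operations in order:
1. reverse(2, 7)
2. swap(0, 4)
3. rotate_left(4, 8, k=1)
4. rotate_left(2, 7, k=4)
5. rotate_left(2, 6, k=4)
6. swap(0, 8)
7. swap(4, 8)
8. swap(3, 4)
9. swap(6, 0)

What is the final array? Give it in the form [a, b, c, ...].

Answer: [5, 4, 0, 1, 8, 3, 6, 7, 2]

Derivation:
After 1 (reverse(2, 7)): [6, 4, 3, 5, 1, 0, 7, 8, 2]
After 2 (swap(0, 4)): [1, 4, 3, 5, 6, 0, 7, 8, 2]
After 3 (rotate_left(4, 8, k=1)): [1, 4, 3, 5, 0, 7, 8, 2, 6]
After 4 (rotate_left(2, 7, k=4)): [1, 4, 8, 2, 3, 5, 0, 7, 6]
After 5 (rotate_left(2, 6, k=4)): [1, 4, 0, 8, 2, 3, 5, 7, 6]
After 6 (swap(0, 8)): [6, 4, 0, 8, 2, 3, 5, 7, 1]
After 7 (swap(4, 8)): [6, 4, 0, 8, 1, 3, 5, 7, 2]
After 8 (swap(3, 4)): [6, 4, 0, 1, 8, 3, 5, 7, 2]
After 9 (swap(6, 0)): [5, 4, 0, 1, 8, 3, 6, 7, 2]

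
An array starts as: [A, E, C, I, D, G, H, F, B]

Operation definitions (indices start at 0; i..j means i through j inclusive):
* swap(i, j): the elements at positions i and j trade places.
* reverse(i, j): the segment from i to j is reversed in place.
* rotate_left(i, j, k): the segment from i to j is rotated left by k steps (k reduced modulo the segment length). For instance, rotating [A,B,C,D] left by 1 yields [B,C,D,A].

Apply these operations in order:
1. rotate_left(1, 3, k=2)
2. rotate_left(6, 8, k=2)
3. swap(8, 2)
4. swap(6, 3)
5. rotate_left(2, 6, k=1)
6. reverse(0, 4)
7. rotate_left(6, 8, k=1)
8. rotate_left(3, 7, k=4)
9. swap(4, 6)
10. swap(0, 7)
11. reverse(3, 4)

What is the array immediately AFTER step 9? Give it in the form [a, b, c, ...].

Answer: [G, D, B, E, C, A, I, H, F]

Derivation:
After 1 (rotate_left(1, 3, k=2)): [A, I, E, C, D, G, H, F, B]
After 2 (rotate_left(6, 8, k=2)): [A, I, E, C, D, G, B, H, F]
After 3 (swap(8, 2)): [A, I, F, C, D, G, B, H, E]
After 4 (swap(6, 3)): [A, I, F, B, D, G, C, H, E]
After 5 (rotate_left(2, 6, k=1)): [A, I, B, D, G, C, F, H, E]
After 6 (reverse(0, 4)): [G, D, B, I, A, C, F, H, E]
After 7 (rotate_left(6, 8, k=1)): [G, D, B, I, A, C, H, E, F]
After 8 (rotate_left(3, 7, k=4)): [G, D, B, E, I, A, C, H, F]
After 9 (swap(4, 6)): [G, D, B, E, C, A, I, H, F]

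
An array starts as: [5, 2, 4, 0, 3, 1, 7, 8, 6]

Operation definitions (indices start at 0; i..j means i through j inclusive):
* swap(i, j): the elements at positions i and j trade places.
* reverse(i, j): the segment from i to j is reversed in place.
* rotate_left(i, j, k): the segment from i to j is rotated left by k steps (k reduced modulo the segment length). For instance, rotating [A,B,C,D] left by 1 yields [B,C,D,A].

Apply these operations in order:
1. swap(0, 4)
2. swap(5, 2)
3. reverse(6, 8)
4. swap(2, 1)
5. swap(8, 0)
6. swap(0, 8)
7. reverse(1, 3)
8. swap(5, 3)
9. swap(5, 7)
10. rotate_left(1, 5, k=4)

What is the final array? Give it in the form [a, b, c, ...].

After 1 (swap(0, 4)): [3, 2, 4, 0, 5, 1, 7, 8, 6]
After 2 (swap(5, 2)): [3, 2, 1, 0, 5, 4, 7, 8, 6]
After 3 (reverse(6, 8)): [3, 2, 1, 0, 5, 4, 6, 8, 7]
After 4 (swap(2, 1)): [3, 1, 2, 0, 5, 4, 6, 8, 7]
After 5 (swap(8, 0)): [7, 1, 2, 0, 5, 4, 6, 8, 3]
After 6 (swap(0, 8)): [3, 1, 2, 0, 5, 4, 6, 8, 7]
After 7 (reverse(1, 3)): [3, 0, 2, 1, 5, 4, 6, 8, 7]
After 8 (swap(5, 3)): [3, 0, 2, 4, 5, 1, 6, 8, 7]
After 9 (swap(5, 7)): [3, 0, 2, 4, 5, 8, 6, 1, 7]
After 10 (rotate_left(1, 5, k=4)): [3, 8, 0, 2, 4, 5, 6, 1, 7]

Answer: [3, 8, 0, 2, 4, 5, 6, 1, 7]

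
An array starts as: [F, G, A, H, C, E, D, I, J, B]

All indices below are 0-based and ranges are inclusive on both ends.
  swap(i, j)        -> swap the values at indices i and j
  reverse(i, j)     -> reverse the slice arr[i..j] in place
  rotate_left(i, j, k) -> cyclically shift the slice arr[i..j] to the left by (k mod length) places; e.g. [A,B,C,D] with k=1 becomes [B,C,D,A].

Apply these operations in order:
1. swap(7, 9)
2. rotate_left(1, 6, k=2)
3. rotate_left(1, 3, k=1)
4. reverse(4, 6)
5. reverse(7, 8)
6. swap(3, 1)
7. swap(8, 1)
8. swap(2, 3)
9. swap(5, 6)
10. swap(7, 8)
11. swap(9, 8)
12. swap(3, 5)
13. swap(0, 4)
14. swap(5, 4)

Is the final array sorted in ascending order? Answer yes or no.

Answer: yes

Derivation:
After 1 (swap(7, 9)): [F, G, A, H, C, E, D, B, J, I]
After 2 (rotate_left(1, 6, k=2)): [F, H, C, E, D, G, A, B, J, I]
After 3 (rotate_left(1, 3, k=1)): [F, C, E, H, D, G, A, B, J, I]
After 4 (reverse(4, 6)): [F, C, E, H, A, G, D, B, J, I]
After 5 (reverse(7, 8)): [F, C, E, H, A, G, D, J, B, I]
After 6 (swap(3, 1)): [F, H, E, C, A, G, D, J, B, I]
After 7 (swap(8, 1)): [F, B, E, C, A, G, D, J, H, I]
After 8 (swap(2, 3)): [F, B, C, E, A, G, D, J, H, I]
After 9 (swap(5, 6)): [F, B, C, E, A, D, G, J, H, I]
After 10 (swap(7, 8)): [F, B, C, E, A, D, G, H, J, I]
After 11 (swap(9, 8)): [F, B, C, E, A, D, G, H, I, J]
After 12 (swap(3, 5)): [F, B, C, D, A, E, G, H, I, J]
After 13 (swap(0, 4)): [A, B, C, D, F, E, G, H, I, J]
After 14 (swap(5, 4)): [A, B, C, D, E, F, G, H, I, J]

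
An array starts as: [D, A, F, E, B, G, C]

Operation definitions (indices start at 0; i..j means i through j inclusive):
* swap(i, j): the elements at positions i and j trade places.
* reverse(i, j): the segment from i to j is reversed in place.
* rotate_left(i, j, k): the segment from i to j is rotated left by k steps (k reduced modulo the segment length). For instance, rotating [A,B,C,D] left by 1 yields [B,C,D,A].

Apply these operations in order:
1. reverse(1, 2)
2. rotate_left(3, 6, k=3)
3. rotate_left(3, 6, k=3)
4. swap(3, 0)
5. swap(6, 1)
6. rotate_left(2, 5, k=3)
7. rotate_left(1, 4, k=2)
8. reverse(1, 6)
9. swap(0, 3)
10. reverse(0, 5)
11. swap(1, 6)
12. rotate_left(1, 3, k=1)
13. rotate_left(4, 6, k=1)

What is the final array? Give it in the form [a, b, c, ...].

Answer: [D, G, C, A, E, B, F]

Derivation:
After 1 (reverse(1, 2)): [D, F, A, E, B, G, C]
After 2 (rotate_left(3, 6, k=3)): [D, F, A, C, E, B, G]
After 3 (rotate_left(3, 6, k=3)): [D, F, A, G, C, E, B]
After 4 (swap(3, 0)): [G, F, A, D, C, E, B]
After 5 (swap(6, 1)): [G, B, A, D, C, E, F]
After 6 (rotate_left(2, 5, k=3)): [G, B, E, A, D, C, F]
After 7 (rotate_left(1, 4, k=2)): [G, A, D, B, E, C, F]
After 8 (reverse(1, 6)): [G, F, C, E, B, D, A]
After 9 (swap(0, 3)): [E, F, C, G, B, D, A]
After 10 (reverse(0, 5)): [D, B, G, C, F, E, A]
After 11 (swap(1, 6)): [D, A, G, C, F, E, B]
After 12 (rotate_left(1, 3, k=1)): [D, G, C, A, F, E, B]
After 13 (rotate_left(4, 6, k=1)): [D, G, C, A, E, B, F]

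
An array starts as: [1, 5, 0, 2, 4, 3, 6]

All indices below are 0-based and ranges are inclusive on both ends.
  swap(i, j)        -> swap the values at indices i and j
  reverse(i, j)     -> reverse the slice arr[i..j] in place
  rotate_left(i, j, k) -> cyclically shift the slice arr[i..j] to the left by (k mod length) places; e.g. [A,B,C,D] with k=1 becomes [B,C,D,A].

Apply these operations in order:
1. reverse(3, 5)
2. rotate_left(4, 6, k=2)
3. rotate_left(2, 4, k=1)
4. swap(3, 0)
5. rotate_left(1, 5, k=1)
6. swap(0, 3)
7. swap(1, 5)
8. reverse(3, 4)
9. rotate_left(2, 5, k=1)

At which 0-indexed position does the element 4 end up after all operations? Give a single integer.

After 1 (reverse(3, 5)): [1, 5, 0, 3, 4, 2, 6]
After 2 (rotate_left(4, 6, k=2)): [1, 5, 0, 3, 6, 4, 2]
After 3 (rotate_left(2, 4, k=1)): [1, 5, 3, 6, 0, 4, 2]
After 4 (swap(3, 0)): [6, 5, 3, 1, 0, 4, 2]
After 5 (rotate_left(1, 5, k=1)): [6, 3, 1, 0, 4, 5, 2]
After 6 (swap(0, 3)): [0, 3, 1, 6, 4, 5, 2]
After 7 (swap(1, 5)): [0, 5, 1, 6, 4, 3, 2]
After 8 (reverse(3, 4)): [0, 5, 1, 4, 6, 3, 2]
After 9 (rotate_left(2, 5, k=1)): [0, 5, 4, 6, 3, 1, 2]

Answer: 2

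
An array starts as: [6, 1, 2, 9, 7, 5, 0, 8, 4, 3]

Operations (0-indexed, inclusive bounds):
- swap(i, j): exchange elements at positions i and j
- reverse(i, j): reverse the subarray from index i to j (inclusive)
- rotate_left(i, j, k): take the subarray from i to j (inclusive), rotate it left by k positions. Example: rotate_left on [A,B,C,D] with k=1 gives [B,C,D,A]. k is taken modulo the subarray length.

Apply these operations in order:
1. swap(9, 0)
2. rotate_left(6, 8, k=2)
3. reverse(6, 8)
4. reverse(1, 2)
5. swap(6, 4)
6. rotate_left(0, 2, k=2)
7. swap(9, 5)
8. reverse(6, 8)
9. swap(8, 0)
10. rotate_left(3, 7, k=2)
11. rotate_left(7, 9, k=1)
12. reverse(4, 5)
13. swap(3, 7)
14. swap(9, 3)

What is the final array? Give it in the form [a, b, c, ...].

Answer: [7, 3, 2, 8, 0, 4, 9, 6, 5, 1]

Derivation:
After 1 (swap(9, 0)): [3, 1, 2, 9, 7, 5, 0, 8, 4, 6]
After 2 (rotate_left(6, 8, k=2)): [3, 1, 2, 9, 7, 5, 4, 0, 8, 6]
After 3 (reverse(6, 8)): [3, 1, 2, 9, 7, 5, 8, 0, 4, 6]
After 4 (reverse(1, 2)): [3, 2, 1, 9, 7, 5, 8, 0, 4, 6]
After 5 (swap(6, 4)): [3, 2, 1, 9, 8, 5, 7, 0, 4, 6]
After 6 (rotate_left(0, 2, k=2)): [1, 3, 2, 9, 8, 5, 7, 0, 4, 6]
After 7 (swap(9, 5)): [1, 3, 2, 9, 8, 6, 7, 0, 4, 5]
After 8 (reverse(6, 8)): [1, 3, 2, 9, 8, 6, 4, 0, 7, 5]
After 9 (swap(8, 0)): [7, 3, 2, 9, 8, 6, 4, 0, 1, 5]
After 10 (rotate_left(3, 7, k=2)): [7, 3, 2, 6, 4, 0, 9, 8, 1, 5]
After 11 (rotate_left(7, 9, k=1)): [7, 3, 2, 6, 4, 0, 9, 1, 5, 8]
After 12 (reverse(4, 5)): [7, 3, 2, 6, 0, 4, 9, 1, 5, 8]
After 13 (swap(3, 7)): [7, 3, 2, 1, 0, 4, 9, 6, 5, 8]
After 14 (swap(9, 3)): [7, 3, 2, 8, 0, 4, 9, 6, 5, 1]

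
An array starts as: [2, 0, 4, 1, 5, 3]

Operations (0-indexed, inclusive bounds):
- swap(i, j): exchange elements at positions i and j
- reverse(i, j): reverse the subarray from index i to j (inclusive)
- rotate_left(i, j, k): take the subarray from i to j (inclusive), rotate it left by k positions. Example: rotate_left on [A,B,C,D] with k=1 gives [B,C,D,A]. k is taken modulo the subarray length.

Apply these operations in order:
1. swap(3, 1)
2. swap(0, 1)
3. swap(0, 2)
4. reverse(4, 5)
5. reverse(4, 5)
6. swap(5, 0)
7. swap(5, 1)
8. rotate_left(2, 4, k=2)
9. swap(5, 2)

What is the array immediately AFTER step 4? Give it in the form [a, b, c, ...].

Answer: [4, 2, 1, 0, 3, 5]

Derivation:
After 1 (swap(3, 1)): [2, 1, 4, 0, 5, 3]
After 2 (swap(0, 1)): [1, 2, 4, 0, 5, 3]
After 3 (swap(0, 2)): [4, 2, 1, 0, 5, 3]
After 4 (reverse(4, 5)): [4, 2, 1, 0, 3, 5]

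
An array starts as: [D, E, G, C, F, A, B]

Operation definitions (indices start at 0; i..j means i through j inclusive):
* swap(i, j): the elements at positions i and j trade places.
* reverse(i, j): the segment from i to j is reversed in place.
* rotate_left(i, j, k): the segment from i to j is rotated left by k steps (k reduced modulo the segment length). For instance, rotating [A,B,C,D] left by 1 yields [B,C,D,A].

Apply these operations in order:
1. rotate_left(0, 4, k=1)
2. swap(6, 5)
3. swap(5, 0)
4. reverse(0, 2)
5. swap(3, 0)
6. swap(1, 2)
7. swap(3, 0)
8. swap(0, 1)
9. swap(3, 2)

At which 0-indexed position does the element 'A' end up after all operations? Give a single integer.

After 1 (rotate_left(0, 4, k=1)): [E, G, C, F, D, A, B]
After 2 (swap(6, 5)): [E, G, C, F, D, B, A]
After 3 (swap(5, 0)): [B, G, C, F, D, E, A]
After 4 (reverse(0, 2)): [C, G, B, F, D, E, A]
After 5 (swap(3, 0)): [F, G, B, C, D, E, A]
After 6 (swap(1, 2)): [F, B, G, C, D, E, A]
After 7 (swap(3, 0)): [C, B, G, F, D, E, A]
After 8 (swap(0, 1)): [B, C, G, F, D, E, A]
After 9 (swap(3, 2)): [B, C, F, G, D, E, A]

Answer: 6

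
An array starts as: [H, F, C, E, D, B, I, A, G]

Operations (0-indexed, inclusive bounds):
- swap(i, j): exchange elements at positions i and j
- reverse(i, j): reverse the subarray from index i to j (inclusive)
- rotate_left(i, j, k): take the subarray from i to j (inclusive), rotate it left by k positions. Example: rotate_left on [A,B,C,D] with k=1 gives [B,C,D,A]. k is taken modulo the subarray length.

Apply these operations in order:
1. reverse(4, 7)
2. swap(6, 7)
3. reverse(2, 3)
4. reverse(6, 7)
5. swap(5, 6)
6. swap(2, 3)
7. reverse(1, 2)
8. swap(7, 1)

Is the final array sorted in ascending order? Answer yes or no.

Answer: no

Derivation:
After 1 (reverse(4, 7)): [H, F, C, E, A, I, B, D, G]
After 2 (swap(6, 7)): [H, F, C, E, A, I, D, B, G]
After 3 (reverse(2, 3)): [H, F, E, C, A, I, D, B, G]
After 4 (reverse(6, 7)): [H, F, E, C, A, I, B, D, G]
After 5 (swap(5, 6)): [H, F, E, C, A, B, I, D, G]
After 6 (swap(2, 3)): [H, F, C, E, A, B, I, D, G]
After 7 (reverse(1, 2)): [H, C, F, E, A, B, I, D, G]
After 8 (swap(7, 1)): [H, D, F, E, A, B, I, C, G]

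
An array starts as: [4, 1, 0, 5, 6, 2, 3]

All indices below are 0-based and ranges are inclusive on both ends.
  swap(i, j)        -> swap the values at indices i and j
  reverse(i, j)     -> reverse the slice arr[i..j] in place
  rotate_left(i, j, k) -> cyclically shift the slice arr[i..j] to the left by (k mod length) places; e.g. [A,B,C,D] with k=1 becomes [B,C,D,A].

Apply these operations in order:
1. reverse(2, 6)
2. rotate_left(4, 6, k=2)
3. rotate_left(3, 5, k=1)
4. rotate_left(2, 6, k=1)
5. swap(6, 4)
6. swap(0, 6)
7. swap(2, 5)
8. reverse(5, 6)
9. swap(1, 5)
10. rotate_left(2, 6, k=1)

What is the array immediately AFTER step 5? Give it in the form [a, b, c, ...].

After 1 (reverse(2, 6)): [4, 1, 3, 2, 6, 5, 0]
After 2 (rotate_left(4, 6, k=2)): [4, 1, 3, 2, 0, 6, 5]
After 3 (rotate_left(3, 5, k=1)): [4, 1, 3, 0, 6, 2, 5]
After 4 (rotate_left(2, 6, k=1)): [4, 1, 0, 6, 2, 5, 3]
After 5 (swap(6, 4)): [4, 1, 0, 6, 3, 5, 2]

Answer: [4, 1, 0, 6, 3, 5, 2]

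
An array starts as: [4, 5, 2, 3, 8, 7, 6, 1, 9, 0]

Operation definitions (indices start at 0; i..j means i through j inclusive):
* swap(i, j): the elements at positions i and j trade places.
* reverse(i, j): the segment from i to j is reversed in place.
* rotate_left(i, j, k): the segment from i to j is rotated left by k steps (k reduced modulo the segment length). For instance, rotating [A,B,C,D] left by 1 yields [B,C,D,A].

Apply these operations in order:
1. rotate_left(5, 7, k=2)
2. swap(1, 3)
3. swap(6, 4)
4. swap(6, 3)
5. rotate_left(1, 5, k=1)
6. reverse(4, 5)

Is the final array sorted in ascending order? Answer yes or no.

After 1 (rotate_left(5, 7, k=2)): [4, 5, 2, 3, 8, 1, 7, 6, 9, 0]
After 2 (swap(1, 3)): [4, 3, 2, 5, 8, 1, 7, 6, 9, 0]
After 3 (swap(6, 4)): [4, 3, 2, 5, 7, 1, 8, 6, 9, 0]
After 4 (swap(6, 3)): [4, 3, 2, 8, 7, 1, 5, 6, 9, 0]
After 5 (rotate_left(1, 5, k=1)): [4, 2, 8, 7, 1, 3, 5, 6, 9, 0]
After 6 (reverse(4, 5)): [4, 2, 8, 7, 3, 1, 5, 6, 9, 0]

Answer: no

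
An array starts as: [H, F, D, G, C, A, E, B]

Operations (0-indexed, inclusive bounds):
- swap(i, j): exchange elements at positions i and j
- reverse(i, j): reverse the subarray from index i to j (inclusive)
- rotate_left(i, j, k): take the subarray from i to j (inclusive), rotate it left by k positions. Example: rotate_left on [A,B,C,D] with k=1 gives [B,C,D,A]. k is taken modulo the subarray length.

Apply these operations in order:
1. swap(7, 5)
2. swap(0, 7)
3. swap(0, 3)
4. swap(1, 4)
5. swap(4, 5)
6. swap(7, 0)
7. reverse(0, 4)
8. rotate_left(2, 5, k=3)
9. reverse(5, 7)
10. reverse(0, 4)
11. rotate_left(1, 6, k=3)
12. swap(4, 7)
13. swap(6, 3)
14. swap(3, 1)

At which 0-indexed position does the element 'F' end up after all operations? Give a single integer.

After 1 (swap(7, 5)): [H, F, D, G, C, B, E, A]
After 2 (swap(0, 7)): [A, F, D, G, C, B, E, H]
After 3 (swap(0, 3)): [G, F, D, A, C, B, E, H]
After 4 (swap(1, 4)): [G, C, D, A, F, B, E, H]
After 5 (swap(4, 5)): [G, C, D, A, B, F, E, H]
After 6 (swap(7, 0)): [H, C, D, A, B, F, E, G]
After 7 (reverse(0, 4)): [B, A, D, C, H, F, E, G]
After 8 (rotate_left(2, 5, k=3)): [B, A, F, D, C, H, E, G]
After 9 (reverse(5, 7)): [B, A, F, D, C, G, E, H]
After 10 (reverse(0, 4)): [C, D, F, A, B, G, E, H]
After 11 (rotate_left(1, 6, k=3)): [C, B, G, E, D, F, A, H]
After 12 (swap(4, 7)): [C, B, G, E, H, F, A, D]
After 13 (swap(6, 3)): [C, B, G, A, H, F, E, D]
After 14 (swap(3, 1)): [C, A, G, B, H, F, E, D]

Answer: 5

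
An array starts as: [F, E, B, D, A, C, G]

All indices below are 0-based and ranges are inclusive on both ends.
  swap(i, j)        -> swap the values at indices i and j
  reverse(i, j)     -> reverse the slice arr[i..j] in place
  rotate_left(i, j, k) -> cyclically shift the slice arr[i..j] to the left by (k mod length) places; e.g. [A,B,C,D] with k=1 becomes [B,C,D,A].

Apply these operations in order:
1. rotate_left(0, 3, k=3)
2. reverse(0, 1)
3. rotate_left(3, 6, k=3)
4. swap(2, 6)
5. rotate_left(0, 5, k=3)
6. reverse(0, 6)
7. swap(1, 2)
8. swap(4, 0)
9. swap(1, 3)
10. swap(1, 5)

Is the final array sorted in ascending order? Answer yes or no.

After 1 (rotate_left(0, 3, k=3)): [D, F, E, B, A, C, G]
After 2 (reverse(0, 1)): [F, D, E, B, A, C, G]
After 3 (rotate_left(3, 6, k=3)): [F, D, E, G, B, A, C]
After 4 (swap(2, 6)): [F, D, C, G, B, A, E]
After 5 (rotate_left(0, 5, k=3)): [G, B, A, F, D, C, E]
After 6 (reverse(0, 6)): [E, C, D, F, A, B, G]
After 7 (swap(1, 2)): [E, D, C, F, A, B, G]
After 8 (swap(4, 0)): [A, D, C, F, E, B, G]
After 9 (swap(1, 3)): [A, F, C, D, E, B, G]
After 10 (swap(1, 5)): [A, B, C, D, E, F, G]

Answer: yes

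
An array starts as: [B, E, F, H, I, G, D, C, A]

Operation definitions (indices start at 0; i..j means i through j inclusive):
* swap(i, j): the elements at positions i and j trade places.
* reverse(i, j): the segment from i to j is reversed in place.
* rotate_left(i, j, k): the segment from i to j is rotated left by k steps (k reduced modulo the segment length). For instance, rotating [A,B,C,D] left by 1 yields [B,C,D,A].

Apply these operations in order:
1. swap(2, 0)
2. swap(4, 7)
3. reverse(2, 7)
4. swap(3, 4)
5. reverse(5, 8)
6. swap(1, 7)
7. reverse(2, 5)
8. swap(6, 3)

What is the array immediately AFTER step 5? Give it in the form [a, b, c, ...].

Answer: [F, E, I, G, D, A, B, H, C]

Derivation:
After 1 (swap(2, 0)): [F, E, B, H, I, G, D, C, A]
After 2 (swap(4, 7)): [F, E, B, H, C, G, D, I, A]
After 3 (reverse(2, 7)): [F, E, I, D, G, C, H, B, A]
After 4 (swap(3, 4)): [F, E, I, G, D, C, H, B, A]
After 5 (reverse(5, 8)): [F, E, I, G, D, A, B, H, C]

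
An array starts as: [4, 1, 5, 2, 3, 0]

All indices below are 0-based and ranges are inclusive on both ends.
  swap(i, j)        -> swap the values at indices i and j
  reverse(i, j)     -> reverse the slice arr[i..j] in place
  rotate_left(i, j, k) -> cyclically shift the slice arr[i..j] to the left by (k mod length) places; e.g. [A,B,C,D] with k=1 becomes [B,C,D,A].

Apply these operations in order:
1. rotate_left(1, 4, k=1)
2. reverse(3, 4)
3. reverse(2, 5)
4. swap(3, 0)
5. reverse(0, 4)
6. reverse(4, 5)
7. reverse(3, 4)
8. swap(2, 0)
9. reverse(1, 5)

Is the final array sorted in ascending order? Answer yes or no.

After 1 (rotate_left(1, 4, k=1)): [4, 5, 2, 3, 1, 0]
After 2 (reverse(3, 4)): [4, 5, 2, 1, 3, 0]
After 3 (reverse(2, 5)): [4, 5, 0, 3, 1, 2]
After 4 (swap(3, 0)): [3, 5, 0, 4, 1, 2]
After 5 (reverse(0, 4)): [1, 4, 0, 5, 3, 2]
After 6 (reverse(4, 5)): [1, 4, 0, 5, 2, 3]
After 7 (reverse(3, 4)): [1, 4, 0, 2, 5, 3]
After 8 (swap(2, 0)): [0, 4, 1, 2, 5, 3]
After 9 (reverse(1, 5)): [0, 3, 5, 2, 1, 4]

Answer: no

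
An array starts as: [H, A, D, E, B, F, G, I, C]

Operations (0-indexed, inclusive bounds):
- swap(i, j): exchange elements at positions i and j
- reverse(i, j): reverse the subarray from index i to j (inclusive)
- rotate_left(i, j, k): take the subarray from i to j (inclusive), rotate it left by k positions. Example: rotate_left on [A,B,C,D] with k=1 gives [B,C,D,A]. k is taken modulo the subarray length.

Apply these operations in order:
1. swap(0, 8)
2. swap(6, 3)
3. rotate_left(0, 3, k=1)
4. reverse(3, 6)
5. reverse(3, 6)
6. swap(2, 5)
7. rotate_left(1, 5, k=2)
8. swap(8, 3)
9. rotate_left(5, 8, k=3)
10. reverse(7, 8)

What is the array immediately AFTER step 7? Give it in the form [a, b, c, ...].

After 1 (swap(0, 8)): [C, A, D, E, B, F, G, I, H]
After 2 (swap(6, 3)): [C, A, D, G, B, F, E, I, H]
After 3 (rotate_left(0, 3, k=1)): [A, D, G, C, B, F, E, I, H]
After 4 (reverse(3, 6)): [A, D, G, E, F, B, C, I, H]
After 5 (reverse(3, 6)): [A, D, G, C, B, F, E, I, H]
After 6 (swap(2, 5)): [A, D, F, C, B, G, E, I, H]
After 7 (rotate_left(1, 5, k=2)): [A, C, B, G, D, F, E, I, H]

Answer: [A, C, B, G, D, F, E, I, H]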